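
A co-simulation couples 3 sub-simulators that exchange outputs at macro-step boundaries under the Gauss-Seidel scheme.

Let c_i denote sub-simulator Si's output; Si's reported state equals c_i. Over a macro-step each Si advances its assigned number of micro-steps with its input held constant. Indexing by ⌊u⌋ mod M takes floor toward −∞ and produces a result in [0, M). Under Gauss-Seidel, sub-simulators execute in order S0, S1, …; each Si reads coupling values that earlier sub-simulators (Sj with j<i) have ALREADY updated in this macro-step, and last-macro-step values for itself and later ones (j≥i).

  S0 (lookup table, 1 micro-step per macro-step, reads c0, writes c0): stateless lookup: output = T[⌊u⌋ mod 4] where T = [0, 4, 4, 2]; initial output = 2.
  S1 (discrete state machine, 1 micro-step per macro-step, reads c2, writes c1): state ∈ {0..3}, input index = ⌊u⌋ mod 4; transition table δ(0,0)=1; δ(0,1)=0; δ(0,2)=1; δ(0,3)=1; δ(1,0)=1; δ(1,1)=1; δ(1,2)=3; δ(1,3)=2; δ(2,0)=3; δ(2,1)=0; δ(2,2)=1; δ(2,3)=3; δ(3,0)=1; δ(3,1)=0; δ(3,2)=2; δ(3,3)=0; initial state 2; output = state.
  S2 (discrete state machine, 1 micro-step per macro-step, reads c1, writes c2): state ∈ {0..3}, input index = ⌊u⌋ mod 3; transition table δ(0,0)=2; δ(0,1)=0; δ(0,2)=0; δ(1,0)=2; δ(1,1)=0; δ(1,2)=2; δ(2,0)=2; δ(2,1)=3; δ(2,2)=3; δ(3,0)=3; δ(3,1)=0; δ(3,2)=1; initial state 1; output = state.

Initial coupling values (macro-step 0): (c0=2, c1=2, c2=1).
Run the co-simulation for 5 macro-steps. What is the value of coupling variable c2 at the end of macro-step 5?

c2 at macro-step 5 = 3

macro 1: S0 reads c0=2 → after 1×micro: 4; S1 reads c2=1 → after 1×micro: 0; S2 reads c1=0 → after 1×micro: 2 ⇒ (c0=4, c1=0, c2=2)
macro 2: S0 reads c0=4 → after 1×micro: 0; S1 reads c2=2 → after 1×micro: 1; S2 reads c1=1 → after 1×micro: 3 ⇒ (c0=0, c1=1, c2=3)
macro 3: S0 reads c0=0 → after 1×micro: 0; S1 reads c2=3 → after 1×micro: 2; S2 reads c1=2 → after 1×micro: 1 ⇒ (c0=0, c1=2, c2=1)
macro 4: S0 reads c0=0 → after 1×micro: 0; S1 reads c2=1 → after 1×micro: 0; S2 reads c1=0 → after 1×micro: 2 ⇒ (c0=0, c1=0, c2=2)
macro 5: S0 reads c0=0 → after 1×micro: 0; S1 reads c2=2 → after 1×micro: 1; S2 reads c1=1 → after 1×micro: 3 ⇒ (c0=0, c1=1, c2=3)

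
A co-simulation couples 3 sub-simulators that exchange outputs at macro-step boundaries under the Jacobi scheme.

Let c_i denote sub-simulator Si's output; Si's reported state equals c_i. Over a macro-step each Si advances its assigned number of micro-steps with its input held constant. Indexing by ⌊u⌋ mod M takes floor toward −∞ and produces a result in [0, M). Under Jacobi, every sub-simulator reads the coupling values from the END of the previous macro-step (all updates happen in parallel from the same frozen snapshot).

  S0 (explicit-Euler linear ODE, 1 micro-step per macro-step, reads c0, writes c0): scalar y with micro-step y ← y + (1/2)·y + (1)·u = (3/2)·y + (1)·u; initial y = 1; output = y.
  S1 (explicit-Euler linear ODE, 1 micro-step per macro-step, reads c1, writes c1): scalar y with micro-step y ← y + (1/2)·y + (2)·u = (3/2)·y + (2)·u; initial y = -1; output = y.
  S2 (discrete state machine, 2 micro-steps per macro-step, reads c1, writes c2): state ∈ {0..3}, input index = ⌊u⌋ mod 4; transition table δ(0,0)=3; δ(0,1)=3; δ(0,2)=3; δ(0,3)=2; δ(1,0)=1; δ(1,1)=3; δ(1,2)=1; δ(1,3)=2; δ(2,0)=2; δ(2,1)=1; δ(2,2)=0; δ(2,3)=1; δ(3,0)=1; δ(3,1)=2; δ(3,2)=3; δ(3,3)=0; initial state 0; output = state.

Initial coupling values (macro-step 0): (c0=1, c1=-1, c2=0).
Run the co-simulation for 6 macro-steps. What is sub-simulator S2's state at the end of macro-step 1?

S2 state at macro-step 1 = 1

macro 1: S0 reads c0=1 → after 1×micro: 5/2; S1 reads c1=-1 → after 1×micro: -7/2; S2 reads c1=-1 → after 2×micro: 1 ⇒ (c0=5/2, c1=-7/2, c2=1)
macro 2: S0 reads c0=5/2 → after 1×micro: 25/4; S1 reads c1=-7/2 → after 1×micro: -49/4; S2 reads c1=-7/2 → after 2×micro: 1 ⇒ (c0=25/4, c1=-49/4, c2=1)
macro 3: S0 reads c0=25/4 → after 1×micro: 125/8; S1 reads c1=-49/4 → after 1×micro: -343/8; S2 reads c1=-49/4 → after 2×micro: 1 ⇒ (c0=125/8, c1=-343/8, c2=1)
macro 4: S0 reads c0=125/8 → after 1×micro: 625/16; S1 reads c1=-343/8 → after 1×micro: -2401/16; S2 reads c1=-343/8 → after 2×micro: 2 ⇒ (c0=625/16, c1=-2401/16, c2=2)
macro 5: S0 reads c0=625/16 → after 1×micro: 3125/32; S1 reads c1=-2401/16 → after 1×micro: -16807/32; S2 reads c1=-2401/16 → after 2×micro: 3 ⇒ (c0=3125/32, c1=-16807/32, c2=3)
macro 6: S0 reads c0=3125/32 → after 1×micro: 15625/64; S1 reads c1=-16807/32 → after 1×micro: -117649/64; S2 reads c1=-16807/32 → after 2×micro: 3 ⇒ (c0=15625/64, c1=-117649/64, c2=3)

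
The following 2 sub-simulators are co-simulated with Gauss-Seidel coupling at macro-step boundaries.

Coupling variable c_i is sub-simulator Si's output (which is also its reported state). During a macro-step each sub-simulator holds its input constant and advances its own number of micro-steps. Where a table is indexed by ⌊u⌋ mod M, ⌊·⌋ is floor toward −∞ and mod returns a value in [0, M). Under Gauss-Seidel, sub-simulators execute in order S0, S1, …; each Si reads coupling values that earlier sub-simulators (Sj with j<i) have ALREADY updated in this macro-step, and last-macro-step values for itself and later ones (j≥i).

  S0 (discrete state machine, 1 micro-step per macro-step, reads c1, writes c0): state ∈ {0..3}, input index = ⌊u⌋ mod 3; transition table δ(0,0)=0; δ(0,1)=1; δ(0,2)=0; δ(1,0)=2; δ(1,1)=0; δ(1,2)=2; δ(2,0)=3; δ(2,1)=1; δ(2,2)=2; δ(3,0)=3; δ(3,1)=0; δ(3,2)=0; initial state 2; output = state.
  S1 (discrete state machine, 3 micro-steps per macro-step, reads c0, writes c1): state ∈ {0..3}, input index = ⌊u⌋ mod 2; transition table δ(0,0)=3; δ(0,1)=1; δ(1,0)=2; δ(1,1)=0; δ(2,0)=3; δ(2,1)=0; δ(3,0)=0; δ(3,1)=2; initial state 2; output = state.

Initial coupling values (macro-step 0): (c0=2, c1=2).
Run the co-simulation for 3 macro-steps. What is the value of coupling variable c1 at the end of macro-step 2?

macro 1: S0 reads c1=2 → after 1×micro: 2; S1 reads c0=2 → after 3×micro: 3 ⇒ (c0=2, c1=3)
macro 2: S0 reads c1=3 → after 1×micro: 3; S1 reads c0=3 → after 3×micro: 1 ⇒ (c0=3, c1=1)
macro 3: S0 reads c1=1 → after 1×micro: 0; S1 reads c0=0 → after 3×micro: 0 ⇒ (c0=0, c1=0)

c1 at macro-step 2 = 1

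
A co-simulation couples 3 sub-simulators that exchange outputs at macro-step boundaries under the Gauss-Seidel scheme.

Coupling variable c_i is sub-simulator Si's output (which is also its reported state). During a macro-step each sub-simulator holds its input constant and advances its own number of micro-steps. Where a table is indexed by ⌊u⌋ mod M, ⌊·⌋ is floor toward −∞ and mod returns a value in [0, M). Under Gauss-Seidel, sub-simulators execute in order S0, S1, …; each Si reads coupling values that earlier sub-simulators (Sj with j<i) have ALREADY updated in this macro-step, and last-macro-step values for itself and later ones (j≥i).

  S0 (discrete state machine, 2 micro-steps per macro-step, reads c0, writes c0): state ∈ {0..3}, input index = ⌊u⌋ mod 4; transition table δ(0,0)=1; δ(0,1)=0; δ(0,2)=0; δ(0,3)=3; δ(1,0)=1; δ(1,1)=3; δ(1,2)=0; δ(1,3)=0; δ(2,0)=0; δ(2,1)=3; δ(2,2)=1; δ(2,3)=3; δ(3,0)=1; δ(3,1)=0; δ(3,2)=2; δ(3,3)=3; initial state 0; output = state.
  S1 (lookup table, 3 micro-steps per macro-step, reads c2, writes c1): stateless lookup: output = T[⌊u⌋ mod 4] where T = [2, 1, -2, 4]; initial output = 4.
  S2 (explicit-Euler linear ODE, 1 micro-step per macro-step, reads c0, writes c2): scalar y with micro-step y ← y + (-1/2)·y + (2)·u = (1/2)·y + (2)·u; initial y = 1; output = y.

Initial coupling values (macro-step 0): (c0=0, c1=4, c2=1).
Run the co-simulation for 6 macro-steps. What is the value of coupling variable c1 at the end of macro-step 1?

c1 at macro-step 1 = 1

macro 1: S0 reads c0=0 → after 2×micro: 1; S1 reads c2=1 → after 3×micro: 1; S2 reads c0=1 → after 1×micro: 5/2 ⇒ (c0=1, c1=1, c2=5/2)
macro 2: S0 reads c0=1 → after 2×micro: 0; S1 reads c2=5/2 → after 3×micro: -2; S2 reads c0=0 → after 1×micro: 5/4 ⇒ (c0=0, c1=-2, c2=5/4)
macro 3: S0 reads c0=0 → after 2×micro: 1; S1 reads c2=5/4 → after 3×micro: 1; S2 reads c0=1 → after 1×micro: 21/8 ⇒ (c0=1, c1=1, c2=21/8)
macro 4: S0 reads c0=1 → after 2×micro: 0; S1 reads c2=21/8 → after 3×micro: -2; S2 reads c0=0 → after 1×micro: 21/16 ⇒ (c0=0, c1=-2, c2=21/16)
macro 5: S0 reads c0=0 → after 2×micro: 1; S1 reads c2=21/16 → after 3×micro: 1; S2 reads c0=1 → after 1×micro: 85/32 ⇒ (c0=1, c1=1, c2=85/32)
macro 6: S0 reads c0=1 → after 2×micro: 0; S1 reads c2=85/32 → after 3×micro: -2; S2 reads c0=0 → after 1×micro: 85/64 ⇒ (c0=0, c1=-2, c2=85/64)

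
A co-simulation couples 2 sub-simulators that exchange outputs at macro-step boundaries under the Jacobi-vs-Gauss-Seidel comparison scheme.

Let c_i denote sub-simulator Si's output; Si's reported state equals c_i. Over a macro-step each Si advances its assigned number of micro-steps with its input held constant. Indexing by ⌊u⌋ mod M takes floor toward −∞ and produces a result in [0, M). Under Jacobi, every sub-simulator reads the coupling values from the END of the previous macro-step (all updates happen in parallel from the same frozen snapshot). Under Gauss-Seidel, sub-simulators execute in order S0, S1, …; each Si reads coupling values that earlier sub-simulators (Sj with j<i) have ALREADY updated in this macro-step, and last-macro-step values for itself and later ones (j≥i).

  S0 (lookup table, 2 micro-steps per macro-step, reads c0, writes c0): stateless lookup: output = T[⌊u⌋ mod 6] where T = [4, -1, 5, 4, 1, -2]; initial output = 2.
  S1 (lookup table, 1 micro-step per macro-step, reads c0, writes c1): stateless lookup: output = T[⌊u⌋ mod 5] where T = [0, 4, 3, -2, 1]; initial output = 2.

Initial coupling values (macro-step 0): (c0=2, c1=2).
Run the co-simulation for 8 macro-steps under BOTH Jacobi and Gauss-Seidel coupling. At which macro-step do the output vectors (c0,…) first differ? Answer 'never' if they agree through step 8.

first divergence at macro-step: 1

[Jacobi] macro 1: S0 reads c0=2 → after 2×micro: 5; S1 reads c0=2 → after 1×micro: 3 ⇒ (c0=5, c1=3)
[Jacobi] macro 2: S0 reads c0=5 → after 2×micro: -2; S1 reads c0=5 → after 1×micro: 0 ⇒ (c0=-2, c1=0)
[Jacobi] macro 3: S0 reads c0=-2 → after 2×micro: 1; S1 reads c0=-2 → after 1×micro: -2 ⇒ (c0=1, c1=-2)
[Jacobi] macro 4: S0 reads c0=1 → after 2×micro: -1; S1 reads c0=1 → after 1×micro: 4 ⇒ (c0=-1, c1=4)
[Jacobi] macro 5: S0 reads c0=-1 → after 2×micro: -2; S1 reads c0=-1 → after 1×micro: 1 ⇒ (c0=-2, c1=1)
[Jacobi] macro 6: S0 reads c0=-2 → after 2×micro: 1; S1 reads c0=-2 → after 1×micro: -2 ⇒ (c0=1, c1=-2)
[Jacobi] macro 7: S0 reads c0=1 → after 2×micro: -1; S1 reads c0=1 → after 1×micro: 4 ⇒ (c0=-1, c1=4)
[Jacobi] macro 8: S0 reads c0=-1 → after 2×micro: -2; S1 reads c0=-1 → after 1×micro: 1 ⇒ (c0=-2, c1=1)
[Gauss-Seidel] macro 1: S0 reads c0=2 → after 2×micro: 5; S1 reads c0=5 → after 1×micro: 0 ⇒ (c0=5, c1=0)
[Gauss-Seidel] macro 2: S0 reads c0=5 → after 2×micro: -2; S1 reads c0=-2 → after 1×micro: -2 ⇒ (c0=-2, c1=-2)
[Gauss-Seidel] macro 3: S0 reads c0=-2 → after 2×micro: 1; S1 reads c0=1 → after 1×micro: 4 ⇒ (c0=1, c1=4)
[Gauss-Seidel] macro 4: S0 reads c0=1 → after 2×micro: -1; S1 reads c0=-1 → after 1×micro: 1 ⇒ (c0=-1, c1=1)
[Gauss-Seidel] macro 5: S0 reads c0=-1 → after 2×micro: -2; S1 reads c0=-2 → after 1×micro: -2 ⇒ (c0=-2, c1=-2)
[Gauss-Seidel] macro 6: S0 reads c0=-2 → after 2×micro: 1; S1 reads c0=1 → after 1×micro: 4 ⇒ (c0=1, c1=4)
[Gauss-Seidel] macro 7: S0 reads c0=1 → after 2×micro: -1; S1 reads c0=-1 → after 1×micro: 1 ⇒ (c0=-1, c1=1)
[Gauss-Seidel] macro 8: S0 reads c0=-1 → after 2×micro: -2; S1 reads c0=-2 → after 1×micro: -2 ⇒ (c0=-2, c1=-2)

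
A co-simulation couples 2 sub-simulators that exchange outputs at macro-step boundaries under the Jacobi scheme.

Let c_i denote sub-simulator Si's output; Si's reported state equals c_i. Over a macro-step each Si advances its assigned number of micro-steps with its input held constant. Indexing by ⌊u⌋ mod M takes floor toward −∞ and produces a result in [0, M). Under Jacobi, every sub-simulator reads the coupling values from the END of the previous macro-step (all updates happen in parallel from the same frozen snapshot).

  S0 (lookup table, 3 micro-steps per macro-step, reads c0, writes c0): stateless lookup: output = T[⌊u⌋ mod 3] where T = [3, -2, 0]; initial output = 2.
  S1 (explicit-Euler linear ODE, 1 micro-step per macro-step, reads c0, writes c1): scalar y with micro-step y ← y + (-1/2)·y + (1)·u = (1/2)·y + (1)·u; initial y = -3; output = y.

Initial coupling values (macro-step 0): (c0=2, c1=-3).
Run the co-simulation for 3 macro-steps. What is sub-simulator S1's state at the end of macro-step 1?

S1 state at macro-step 1 = 1/2

macro 1: S0 reads c0=2 → after 3×micro: 0; S1 reads c0=2 → after 1×micro: 1/2 ⇒ (c0=0, c1=1/2)
macro 2: S0 reads c0=0 → after 3×micro: 3; S1 reads c0=0 → after 1×micro: 1/4 ⇒ (c0=3, c1=1/4)
macro 3: S0 reads c0=3 → after 3×micro: 3; S1 reads c0=3 → after 1×micro: 25/8 ⇒ (c0=3, c1=25/8)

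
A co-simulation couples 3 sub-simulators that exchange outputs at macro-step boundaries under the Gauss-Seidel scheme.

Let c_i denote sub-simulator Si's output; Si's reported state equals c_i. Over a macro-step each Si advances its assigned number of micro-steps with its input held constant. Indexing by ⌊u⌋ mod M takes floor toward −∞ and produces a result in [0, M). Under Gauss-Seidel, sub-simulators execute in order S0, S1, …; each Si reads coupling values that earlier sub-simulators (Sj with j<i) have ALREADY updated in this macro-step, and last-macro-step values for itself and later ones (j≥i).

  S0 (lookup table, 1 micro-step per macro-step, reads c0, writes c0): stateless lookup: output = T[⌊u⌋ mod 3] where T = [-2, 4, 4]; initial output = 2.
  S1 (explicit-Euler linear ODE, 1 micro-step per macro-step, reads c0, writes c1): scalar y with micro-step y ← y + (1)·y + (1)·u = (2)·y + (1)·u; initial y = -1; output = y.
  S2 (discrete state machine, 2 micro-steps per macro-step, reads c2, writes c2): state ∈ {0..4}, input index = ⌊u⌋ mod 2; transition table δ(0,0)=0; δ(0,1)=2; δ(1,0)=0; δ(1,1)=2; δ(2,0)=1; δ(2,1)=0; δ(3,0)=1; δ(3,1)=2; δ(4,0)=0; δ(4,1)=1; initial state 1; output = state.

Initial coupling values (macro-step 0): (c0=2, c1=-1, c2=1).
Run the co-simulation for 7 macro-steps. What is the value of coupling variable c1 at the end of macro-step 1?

c1 at macro-step 1 = 2

macro 1: S0 reads c0=2 → after 1×micro: 4; S1 reads c0=4 → after 1×micro: 2; S2 reads c2=1 → after 2×micro: 0 ⇒ (c0=4, c1=2, c2=0)
macro 2: S0 reads c0=4 → after 1×micro: 4; S1 reads c0=4 → after 1×micro: 8; S2 reads c2=0 → after 2×micro: 0 ⇒ (c0=4, c1=8, c2=0)
macro 3: S0 reads c0=4 → after 1×micro: 4; S1 reads c0=4 → after 1×micro: 20; S2 reads c2=0 → after 2×micro: 0 ⇒ (c0=4, c1=20, c2=0)
macro 4: S0 reads c0=4 → after 1×micro: 4; S1 reads c0=4 → after 1×micro: 44; S2 reads c2=0 → after 2×micro: 0 ⇒ (c0=4, c1=44, c2=0)
macro 5: S0 reads c0=4 → after 1×micro: 4; S1 reads c0=4 → after 1×micro: 92; S2 reads c2=0 → after 2×micro: 0 ⇒ (c0=4, c1=92, c2=0)
macro 6: S0 reads c0=4 → after 1×micro: 4; S1 reads c0=4 → after 1×micro: 188; S2 reads c2=0 → after 2×micro: 0 ⇒ (c0=4, c1=188, c2=0)
macro 7: S0 reads c0=4 → after 1×micro: 4; S1 reads c0=4 → after 1×micro: 380; S2 reads c2=0 → after 2×micro: 0 ⇒ (c0=4, c1=380, c2=0)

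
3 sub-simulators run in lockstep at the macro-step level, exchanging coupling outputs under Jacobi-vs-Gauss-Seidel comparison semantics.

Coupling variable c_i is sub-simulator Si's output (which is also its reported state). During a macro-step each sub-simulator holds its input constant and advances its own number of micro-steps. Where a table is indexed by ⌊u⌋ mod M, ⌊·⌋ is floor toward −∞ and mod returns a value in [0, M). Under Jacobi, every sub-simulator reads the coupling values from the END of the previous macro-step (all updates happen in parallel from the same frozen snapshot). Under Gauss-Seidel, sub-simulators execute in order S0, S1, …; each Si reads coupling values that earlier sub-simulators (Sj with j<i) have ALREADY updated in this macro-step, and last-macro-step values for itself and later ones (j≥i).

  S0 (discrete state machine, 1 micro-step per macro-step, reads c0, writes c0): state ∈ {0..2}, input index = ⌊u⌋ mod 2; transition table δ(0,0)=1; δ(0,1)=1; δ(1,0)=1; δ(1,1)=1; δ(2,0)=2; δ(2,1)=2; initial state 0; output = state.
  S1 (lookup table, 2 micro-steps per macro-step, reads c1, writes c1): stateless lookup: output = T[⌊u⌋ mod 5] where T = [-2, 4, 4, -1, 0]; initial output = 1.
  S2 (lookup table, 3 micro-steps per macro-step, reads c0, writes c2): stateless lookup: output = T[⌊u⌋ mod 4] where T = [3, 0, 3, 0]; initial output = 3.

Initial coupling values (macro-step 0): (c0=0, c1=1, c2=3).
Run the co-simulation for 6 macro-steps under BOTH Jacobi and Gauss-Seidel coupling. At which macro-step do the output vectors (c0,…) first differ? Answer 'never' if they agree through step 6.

[Jacobi] macro 1: S0 reads c0=0 → after 1×micro: 1; S1 reads c1=1 → after 2×micro: 4; S2 reads c0=0 → after 3×micro: 3 ⇒ (c0=1, c1=4, c2=3)
[Jacobi] macro 2: S0 reads c0=1 → after 1×micro: 1; S1 reads c1=4 → after 2×micro: 0; S2 reads c0=1 → after 3×micro: 0 ⇒ (c0=1, c1=0, c2=0)
[Jacobi] macro 3: S0 reads c0=1 → after 1×micro: 1; S1 reads c1=0 → after 2×micro: -2; S2 reads c0=1 → after 3×micro: 0 ⇒ (c0=1, c1=-2, c2=0)
[Jacobi] macro 4: S0 reads c0=1 → after 1×micro: 1; S1 reads c1=-2 → after 2×micro: -1; S2 reads c0=1 → after 3×micro: 0 ⇒ (c0=1, c1=-1, c2=0)
[Jacobi] macro 5: S0 reads c0=1 → after 1×micro: 1; S1 reads c1=-1 → after 2×micro: 0; S2 reads c0=1 → after 3×micro: 0 ⇒ (c0=1, c1=0, c2=0)
[Jacobi] macro 6: S0 reads c0=1 → after 1×micro: 1; S1 reads c1=0 → after 2×micro: -2; S2 reads c0=1 → after 3×micro: 0 ⇒ (c0=1, c1=-2, c2=0)
[Gauss-Seidel] macro 1: S0 reads c0=0 → after 1×micro: 1; S1 reads c1=1 → after 2×micro: 4; S2 reads c0=1 → after 3×micro: 0 ⇒ (c0=1, c1=4, c2=0)
[Gauss-Seidel] macro 2: S0 reads c0=1 → after 1×micro: 1; S1 reads c1=4 → after 2×micro: 0; S2 reads c0=1 → after 3×micro: 0 ⇒ (c0=1, c1=0, c2=0)
[Gauss-Seidel] macro 3: S0 reads c0=1 → after 1×micro: 1; S1 reads c1=0 → after 2×micro: -2; S2 reads c0=1 → after 3×micro: 0 ⇒ (c0=1, c1=-2, c2=0)
[Gauss-Seidel] macro 4: S0 reads c0=1 → after 1×micro: 1; S1 reads c1=-2 → after 2×micro: -1; S2 reads c0=1 → after 3×micro: 0 ⇒ (c0=1, c1=-1, c2=0)
[Gauss-Seidel] macro 5: S0 reads c0=1 → after 1×micro: 1; S1 reads c1=-1 → after 2×micro: 0; S2 reads c0=1 → after 3×micro: 0 ⇒ (c0=1, c1=0, c2=0)
[Gauss-Seidel] macro 6: S0 reads c0=1 → after 1×micro: 1; S1 reads c1=0 → after 2×micro: -2; S2 reads c0=1 → after 3×micro: 0 ⇒ (c0=1, c1=-2, c2=0)

first divergence at macro-step: 1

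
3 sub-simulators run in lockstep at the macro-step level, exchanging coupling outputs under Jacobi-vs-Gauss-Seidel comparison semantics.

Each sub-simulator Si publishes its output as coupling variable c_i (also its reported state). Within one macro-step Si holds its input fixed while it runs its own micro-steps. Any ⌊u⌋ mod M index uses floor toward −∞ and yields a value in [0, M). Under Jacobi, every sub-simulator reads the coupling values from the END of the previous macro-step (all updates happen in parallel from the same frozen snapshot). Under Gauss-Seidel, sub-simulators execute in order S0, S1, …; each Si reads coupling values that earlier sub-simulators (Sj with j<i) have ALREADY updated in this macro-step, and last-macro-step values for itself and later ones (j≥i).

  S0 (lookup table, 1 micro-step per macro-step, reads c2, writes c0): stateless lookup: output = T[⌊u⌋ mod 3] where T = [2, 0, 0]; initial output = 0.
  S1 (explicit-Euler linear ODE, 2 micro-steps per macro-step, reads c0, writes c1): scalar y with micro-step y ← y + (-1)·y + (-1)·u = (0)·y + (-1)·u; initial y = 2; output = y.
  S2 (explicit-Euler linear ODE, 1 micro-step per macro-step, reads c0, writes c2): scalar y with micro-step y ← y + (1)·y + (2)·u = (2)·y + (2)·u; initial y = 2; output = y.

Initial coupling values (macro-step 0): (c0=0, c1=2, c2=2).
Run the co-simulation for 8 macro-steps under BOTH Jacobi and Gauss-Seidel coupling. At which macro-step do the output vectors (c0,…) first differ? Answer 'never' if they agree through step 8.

first divergence at macro-step: never

[Jacobi] macro 1: S0 reads c2=2 → after 1×micro: 0; S1 reads c0=0 → after 2×micro: 0; S2 reads c0=0 → after 1×micro: 4 ⇒ (c0=0, c1=0, c2=4)
[Jacobi] macro 2: S0 reads c2=4 → after 1×micro: 0; S1 reads c0=0 → after 2×micro: 0; S2 reads c0=0 → after 1×micro: 8 ⇒ (c0=0, c1=0, c2=8)
[Jacobi] macro 3: S0 reads c2=8 → after 1×micro: 0; S1 reads c0=0 → after 2×micro: 0; S2 reads c0=0 → after 1×micro: 16 ⇒ (c0=0, c1=0, c2=16)
[Jacobi] macro 4: S0 reads c2=16 → after 1×micro: 0; S1 reads c0=0 → after 2×micro: 0; S2 reads c0=0 → after 1×micro: 32 ⇒ (c0=0, c1=0, c2=32)
[Jacobi] macro 5: S0 reads c2=32 → after 1×micro: 0; S1 reads c0=0 → after 2×micro: 0; S2 reads c0=0 → after 1×micro: 64 ⇒ (c0=0, c1=0, c2=64)
[Jacobi] macro 6: S0 reads c2=64 → after 1×micro: 0; S1 reads c0=0 → after 2×micro: 0; S2 reads c0=0 → after 1×micro: 128 ⇒ (c0=0, c1=0, c2=128)
[Jacobi] macro 7: S0 reads c2=128 → after 1×micro: 0; S1 reads c0=0 → after 2×micro: 0; S2 reads c0=0 → after 1×micro: 256 ⇒ (c0=0, c1=0, c2=256)
[Jacobi] macro 8: S0 reads c2=256 → after 1×micro: 0; S1 reads c0=0 → after 2×micro: 0; S2 reads c0=0 → after 1×micro: 512 ⇒ (c0=0, c1=0, c2=512)
[Gauss-Seidel] macro 1: S0 reads c2=2 → after 1×micro: 0; S1 reads c0=0 → after 2×micro: 0; S2 reads c0=0 → after 1×micro: 4 ⇒ (c0=0, c1=0, c2=4)
[Gauss-Seidel] macro 2: S0 reads c2=4 → after 1×micro: 0; S1 reads c0=0 → after 2×micro: 0; S2 reads c0=0 → after 1×micro: 8 ⇒ (c0=0, c1=0, c2=8)
[Gauss-Seidel] macro 3: S0 reads c2=8 → after 1×micro: 0; S1 reads c0=0 → after 2×micro: 0; S2 reads c0=0 → after 1×micro: 16 ⇒ (c0=0, c1=0, c2=16)
[Gauss-Seidel] macro 4: S0 reads c2=16 → after 1×micro: 0; S1 reads c0=0 → after 2×micro: 0; S2 reads c0=0 → after 1×micro: 32 ⇒ (c0=0, c1=0, c2=32)
[Gauss-Seidel] macro 5: S0 reads c2=32 → after 1×micro: 0; S1 reads c0=0 → after 2×micro: 0; S2 reads c0=0 → after 1×micro: 64 ⇒ (c0=0, c1=0, c2=64)
[Gauss-Seidel] macro 6: S0 reads c2=64 → after 1×micro: 0; S1 reads c0=0 → after 2×micro: 0; S2 reads c0=0 → after 1×micro: 128 ⇒ (c0=0, c1=0, c2=128)
[Gauss-Seidel] macro 7: S0 reads c2=128 → after 1×micro: 0; S1 reads c0=0 → after 2×micro: 0; S2 reads c0=0 → after 1×micro: 256 ⇒ (c0=0, c1=0, c2=256)
[Gauss-Seidel] macro 8: S0 reads c2=256 → after 1×micro: 0; S1 reads c0=0 → after 2×micro: 0; S2 reads c0=0 → after 1×micro: 512 ⇒ (c0=0, c1=0, c2=512)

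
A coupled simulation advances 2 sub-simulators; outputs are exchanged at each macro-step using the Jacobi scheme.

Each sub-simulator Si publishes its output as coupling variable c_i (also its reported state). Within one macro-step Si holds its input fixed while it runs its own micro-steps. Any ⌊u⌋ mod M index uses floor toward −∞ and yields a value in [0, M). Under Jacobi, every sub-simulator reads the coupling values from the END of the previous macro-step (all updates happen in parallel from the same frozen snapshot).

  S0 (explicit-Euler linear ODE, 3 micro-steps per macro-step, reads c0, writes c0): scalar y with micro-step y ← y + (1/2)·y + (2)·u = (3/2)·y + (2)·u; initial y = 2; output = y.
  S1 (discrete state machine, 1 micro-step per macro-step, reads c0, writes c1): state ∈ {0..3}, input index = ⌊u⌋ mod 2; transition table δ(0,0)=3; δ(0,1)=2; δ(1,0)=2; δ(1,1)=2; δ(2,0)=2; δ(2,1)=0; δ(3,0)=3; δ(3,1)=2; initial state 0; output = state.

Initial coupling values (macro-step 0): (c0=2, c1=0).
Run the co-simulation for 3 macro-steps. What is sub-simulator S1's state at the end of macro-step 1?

macro 1: S0 reads c0=2 → after 3×micro: 103/4; S1 reads c0=2 → after 1×micro: 3 ⇒ (c0=103/4, c1=3)
macro 2: S0 reads c0=103/4 → after 3×micro: 10609/32; S1 reads c0=103/4 → after 1×micro: 2 ⇒ (c0=10609/32, c1=2)
macro 3: S0 reads c0=10609/32 → after 3×micro: 1092727/256; S1 reads c0=10609/32 → after 1×micro: 0 ⇒ (c0=1092727/256, c1=0)

S1 state at macro-step 1 = 3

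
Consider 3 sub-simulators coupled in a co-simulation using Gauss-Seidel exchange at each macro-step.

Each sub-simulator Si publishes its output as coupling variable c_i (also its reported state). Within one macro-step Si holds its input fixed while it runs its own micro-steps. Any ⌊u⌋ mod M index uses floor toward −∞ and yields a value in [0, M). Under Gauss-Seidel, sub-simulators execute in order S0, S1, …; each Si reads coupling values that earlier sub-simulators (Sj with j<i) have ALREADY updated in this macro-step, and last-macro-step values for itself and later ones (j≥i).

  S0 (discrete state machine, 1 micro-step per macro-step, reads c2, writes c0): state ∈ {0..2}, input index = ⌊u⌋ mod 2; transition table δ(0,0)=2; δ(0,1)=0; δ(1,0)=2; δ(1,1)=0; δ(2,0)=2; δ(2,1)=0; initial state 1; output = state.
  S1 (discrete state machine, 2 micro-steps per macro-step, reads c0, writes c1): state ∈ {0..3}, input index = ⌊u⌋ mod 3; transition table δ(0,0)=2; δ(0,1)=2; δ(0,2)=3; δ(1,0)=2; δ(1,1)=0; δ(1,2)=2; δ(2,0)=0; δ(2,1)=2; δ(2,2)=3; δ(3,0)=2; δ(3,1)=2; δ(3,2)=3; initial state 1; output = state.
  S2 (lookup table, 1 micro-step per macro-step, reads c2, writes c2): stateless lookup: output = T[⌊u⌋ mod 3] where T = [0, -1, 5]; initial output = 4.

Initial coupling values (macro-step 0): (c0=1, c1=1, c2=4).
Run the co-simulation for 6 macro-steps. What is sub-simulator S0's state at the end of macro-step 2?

S0 state at macro-step 2 = 0

macro 1: S0 reads c2=4 → after 1×micro: 2; S1 reads c0=2 → after 2×micro: 3; S2 reads c2=4 → after 1×micro: -1 ⇒ (c0=2, c1=3, c2=-1)
macro 2: S0 reads c2=-1 → after 1×micro: 0; S1 reads c0=0 → after 2×micro: 0; S2 reads c2=-1 → after 1×micro: 5 ⇒ (c0=0, c1=0, c2=5)
macro 3: S0 reads c2=5 → after 1×micro: 0; S1 reads c0=0 → after 2×micro: 0; S2 reads c2=5 → after 1×micro: 5 ⇒ (c0=0, c1=0, c2=5)
macro 4: S0 reads c2=5 → after 1×micro: 0; S1 reads c0=0 → after 2×micro: 0; S2 reads c2=5 → after 1×micro: 5 ⇒ (c0=0, c1=0, c2=5)
macro 5: S0 reads c2=5 → after 1×micro: 0; S1 reads c0=0 → after 2×micro: 0; S2 reads c2=5 → after 1×micro: 5 ⇒ (c0=0, c1=0, c2=5)
macro 6: S0 reads c2=5 → after 1×micro: 0; S1 reads c0=0 → after 2×micro: 0; S2 reads c2=5 → after 1×micro: 5 ⇒ (c0=0, c1=0, c2=5)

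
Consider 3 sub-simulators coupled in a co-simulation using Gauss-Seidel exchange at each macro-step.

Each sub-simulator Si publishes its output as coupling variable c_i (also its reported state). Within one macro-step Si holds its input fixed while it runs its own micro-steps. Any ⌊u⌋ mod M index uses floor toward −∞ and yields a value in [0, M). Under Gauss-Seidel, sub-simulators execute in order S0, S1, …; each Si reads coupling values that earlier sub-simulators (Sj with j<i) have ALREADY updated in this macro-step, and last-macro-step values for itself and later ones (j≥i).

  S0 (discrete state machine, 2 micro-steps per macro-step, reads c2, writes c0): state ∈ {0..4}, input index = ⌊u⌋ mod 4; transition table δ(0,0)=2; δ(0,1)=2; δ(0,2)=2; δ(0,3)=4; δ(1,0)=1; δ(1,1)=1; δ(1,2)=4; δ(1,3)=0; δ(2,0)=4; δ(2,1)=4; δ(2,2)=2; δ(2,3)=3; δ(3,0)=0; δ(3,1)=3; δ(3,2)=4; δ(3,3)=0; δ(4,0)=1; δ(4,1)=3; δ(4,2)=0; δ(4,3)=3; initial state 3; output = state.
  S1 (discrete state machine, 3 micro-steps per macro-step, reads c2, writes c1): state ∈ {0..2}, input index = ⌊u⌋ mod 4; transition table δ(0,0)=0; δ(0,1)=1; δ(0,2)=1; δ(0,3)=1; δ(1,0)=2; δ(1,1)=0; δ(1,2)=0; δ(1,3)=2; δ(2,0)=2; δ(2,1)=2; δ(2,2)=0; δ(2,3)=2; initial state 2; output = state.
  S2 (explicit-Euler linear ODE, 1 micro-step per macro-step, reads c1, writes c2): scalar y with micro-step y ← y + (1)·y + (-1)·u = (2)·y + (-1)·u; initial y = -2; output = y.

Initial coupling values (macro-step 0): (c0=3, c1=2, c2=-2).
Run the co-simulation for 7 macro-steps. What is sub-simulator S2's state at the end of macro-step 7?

macro 1: S0 reads c2=-2 → after 2×micro: 0; S1 reads c2=-2 → after 3×micro: 0; S2 reads c1=0 → after 1×micro: -4 ⇒ (c0=0, c1=0, c2=-4)
macro 2: S0 reads c2=-4 → after 2×micro: 4; S1 reads c2=-4 → after 3×micro: 0; S2 reads c1=0 → after 1×micro: -8 ⇒ (c0=4, c1=0, c2=-8)
macro 3: S0 reads c2=-8 → after 2×micro: 1; S1 reads c2=-8 → after 3×micro: 0; S2 reads c1=0 → after 1×micro: -16 ⇒ (c0=1, c1=0, c2=-16)
macro 4: S0 reads c2=-16 → after 2×micro: 1; S1 reads c2=-16 → after 3×micro: 0; S2 reads c1=0 → after 1×micro: -32 ⇒ (c0=1, c1=0, c2=-32)
macro 5: S0 reads c2=-32 → after 2×micro: 1; S1 reads c2=-32 → after 3×micro: 0; S2 reads c1=0 → after 1×micro: -64 ⇒ (c0=1, c1=0, c2=-64)
macro 6: S0 reads c2=-64 → after 2×micro: 1; S1 reads c2=-64 → after 3×micro: 0; S2 reads c1=0 → after 1×micro: -128 ⇒ (c0=1, c1=0, c2=-128)
macro 7: S0 reads c2=-128 → after 2×micro: 1; S1 reads c2=-128 → after 3×micro: 0; S2 reads c1=0 → after 1×micro: -256 ⇒ (c0=1, c1=0, c2=-256)

S2 state at macro-step 7 = -256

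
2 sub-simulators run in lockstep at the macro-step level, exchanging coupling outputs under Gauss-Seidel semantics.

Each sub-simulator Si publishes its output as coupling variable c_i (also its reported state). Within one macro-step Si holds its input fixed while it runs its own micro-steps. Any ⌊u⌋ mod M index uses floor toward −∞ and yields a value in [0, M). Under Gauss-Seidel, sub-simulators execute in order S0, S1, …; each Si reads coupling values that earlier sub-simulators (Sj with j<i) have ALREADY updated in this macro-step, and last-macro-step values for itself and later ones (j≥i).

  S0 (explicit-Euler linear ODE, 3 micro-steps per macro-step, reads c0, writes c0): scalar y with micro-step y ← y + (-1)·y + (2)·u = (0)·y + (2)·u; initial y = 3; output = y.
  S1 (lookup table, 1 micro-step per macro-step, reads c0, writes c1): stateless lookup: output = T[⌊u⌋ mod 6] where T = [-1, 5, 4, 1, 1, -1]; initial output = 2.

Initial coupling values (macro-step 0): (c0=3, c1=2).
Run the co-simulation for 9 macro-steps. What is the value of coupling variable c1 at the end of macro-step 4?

macro 1: S0 reads c0=3 → after 3×micro: 6; S1 reads c0=6 → after 1×micro: -1 ⇒ (c0=6, c1=-1)
macro 2: S0 reads c0=6 → after 3×micro: 12; S1 reads c0=12 → after 1×micro: -1 ⇒ (c0=12, c1=-1)
macro 3: S0 reads c0=12 → after 3×micro: 24; S1 reads c0=24 → after 1×micro: -1 ⇒ (c0=24, c1=-1)
macro 4: S0 reads c0=24 → after 3×micro: 48; S1 reads c0=48 → after 1×micro: -1 ⇒ (c0=48, c1=-1)
macro 5: S0 reads c0=48 → after 3×micro: 96; S1 reads c0=96 → after 1×micro: -1 ⇒ (c0=96, c1=-1)
macro 6: S0 reads c0=96 → after 3×micro: 192; S1 reads c0=192 → after 1×micro: -1 ⇒ (c0=192, c1=-1)
macro 7: S0 reads c0=192 → after 3×micro: 384; S1 reads c0=384 → after 1×micro: -1 ⇒ (c0=384, c1=-1)
macro 8: S0 reads c0=384 → after 3×micro: 768; S1 reads c0=768 → after 1×micro: -1 ⇒ (c0=768, c1=-1)
macro 9: S0 reads c0=768 → after 3×micro: 1536; S1 reads c0=1536 → after 1×micro: -1 ⇒ (c0=1536, c1=-1)

c1 at macro-step 4 = -1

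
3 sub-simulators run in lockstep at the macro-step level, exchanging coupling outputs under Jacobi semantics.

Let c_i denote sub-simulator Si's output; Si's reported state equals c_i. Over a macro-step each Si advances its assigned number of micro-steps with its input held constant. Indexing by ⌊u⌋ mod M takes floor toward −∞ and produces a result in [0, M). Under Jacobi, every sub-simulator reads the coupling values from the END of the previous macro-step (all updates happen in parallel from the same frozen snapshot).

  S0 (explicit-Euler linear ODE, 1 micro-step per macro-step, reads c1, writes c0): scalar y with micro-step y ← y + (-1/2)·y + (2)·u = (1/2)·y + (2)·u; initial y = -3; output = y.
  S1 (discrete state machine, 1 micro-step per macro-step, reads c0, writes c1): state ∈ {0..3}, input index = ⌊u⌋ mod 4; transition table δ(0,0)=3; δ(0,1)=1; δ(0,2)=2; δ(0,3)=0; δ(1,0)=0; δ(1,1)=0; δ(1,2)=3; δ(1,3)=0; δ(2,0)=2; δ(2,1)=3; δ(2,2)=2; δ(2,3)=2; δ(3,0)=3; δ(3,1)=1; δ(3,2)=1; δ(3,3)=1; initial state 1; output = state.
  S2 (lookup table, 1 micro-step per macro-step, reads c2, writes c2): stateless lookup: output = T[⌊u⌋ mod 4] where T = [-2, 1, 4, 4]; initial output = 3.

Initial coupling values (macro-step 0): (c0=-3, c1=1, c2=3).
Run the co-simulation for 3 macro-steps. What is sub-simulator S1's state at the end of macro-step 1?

macro 1: S0 reads c1=1 → after 1×micro: 1/2; S1 reads c0=-3 → after 1×micro: 0; S2 reads c2=3 → after 1×micro: 4 ⇒ (c0=1/2, c1=0, c2=4)
macro 2: S0 reads c1=0 → after 1×micro: 1/4; S1 reads c0=1/2 → after 1×micro: 3; S2 reads c2=4 → after 1×micro: -2 ⇒ (c0=1/4, c1=3, c2=-2)
macro 3: S0 reads c1=3 → after 1×micro: 49/8; S1 reads c0=1/4 → after 1×micro: 3; S2 reads c2=-2 → after 1×micro: 4 ⇒ (c0=49/8, c1=3, c2=4)

S1 state at macro-step 1 = 0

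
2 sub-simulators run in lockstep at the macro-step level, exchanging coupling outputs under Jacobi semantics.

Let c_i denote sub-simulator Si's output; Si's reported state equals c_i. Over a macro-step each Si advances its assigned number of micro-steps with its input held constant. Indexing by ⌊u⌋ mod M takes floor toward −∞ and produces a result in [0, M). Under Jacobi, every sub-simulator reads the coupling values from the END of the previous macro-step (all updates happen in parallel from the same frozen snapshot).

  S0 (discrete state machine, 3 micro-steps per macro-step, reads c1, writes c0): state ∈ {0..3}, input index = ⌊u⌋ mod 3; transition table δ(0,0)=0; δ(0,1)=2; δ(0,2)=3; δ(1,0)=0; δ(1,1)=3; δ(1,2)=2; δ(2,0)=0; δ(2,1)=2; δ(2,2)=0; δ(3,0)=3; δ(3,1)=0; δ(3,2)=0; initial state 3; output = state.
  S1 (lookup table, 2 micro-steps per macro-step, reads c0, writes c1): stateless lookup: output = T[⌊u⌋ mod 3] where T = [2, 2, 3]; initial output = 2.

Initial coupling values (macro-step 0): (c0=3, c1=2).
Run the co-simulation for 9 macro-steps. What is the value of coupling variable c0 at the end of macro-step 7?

c0 at macro-step 7 = 0

macro 1: S0 reads c1=2 → after 3×micro: 0; S1 reads c0=3 → after 2×micro: 2 ⇒ (c0=0, c1=2)
macro 2: S0 reads c1=2 → after 3×micro: 3; S1 reads c0=0 → after 2×micro: 2 ⇒ (c0=3, c1=2)
macro 3: S0 reads c1=2 → after 3×micro: 0; S1 reads c0=3 → after 2×micro: 2 ⇒ (c0=0, c1=2)
macro 4: S0 reads c1=2 → after 3×micro: 3; S1 reads c0=0 → after 2×micro: 2 ⇒ (c0=3, c1=2)
macro 5: S0 reads c1=2 → after 3×micro: 0; S1 reads c0=3 → after 2×micro: 2 ⇒ (c0=0, c1=2)
macro 6: S0 reads c1=2 → after 3×micro: 3; S1 reads c0=0 → after 2×micro: 2 ⇒ (c0=3, c1=2)
macro 7: S0 reads c1=2 → after 3×micro: 0; S1 reads c0=3 → after 2×micro: 2 ⇒ (c0=0, c1=2)
macro 8: S0 reads c1=2 → after 3×micro: 3; S1 reads c0=0 → after 2×micro: 2 ⇒ (c0=3, c1=2)
macro 9: S0 reads c1=2 → after 3×micro: 0; S1 reads c0=3 → after 2×micro: 2 ⇒ (c0=0, c1=2)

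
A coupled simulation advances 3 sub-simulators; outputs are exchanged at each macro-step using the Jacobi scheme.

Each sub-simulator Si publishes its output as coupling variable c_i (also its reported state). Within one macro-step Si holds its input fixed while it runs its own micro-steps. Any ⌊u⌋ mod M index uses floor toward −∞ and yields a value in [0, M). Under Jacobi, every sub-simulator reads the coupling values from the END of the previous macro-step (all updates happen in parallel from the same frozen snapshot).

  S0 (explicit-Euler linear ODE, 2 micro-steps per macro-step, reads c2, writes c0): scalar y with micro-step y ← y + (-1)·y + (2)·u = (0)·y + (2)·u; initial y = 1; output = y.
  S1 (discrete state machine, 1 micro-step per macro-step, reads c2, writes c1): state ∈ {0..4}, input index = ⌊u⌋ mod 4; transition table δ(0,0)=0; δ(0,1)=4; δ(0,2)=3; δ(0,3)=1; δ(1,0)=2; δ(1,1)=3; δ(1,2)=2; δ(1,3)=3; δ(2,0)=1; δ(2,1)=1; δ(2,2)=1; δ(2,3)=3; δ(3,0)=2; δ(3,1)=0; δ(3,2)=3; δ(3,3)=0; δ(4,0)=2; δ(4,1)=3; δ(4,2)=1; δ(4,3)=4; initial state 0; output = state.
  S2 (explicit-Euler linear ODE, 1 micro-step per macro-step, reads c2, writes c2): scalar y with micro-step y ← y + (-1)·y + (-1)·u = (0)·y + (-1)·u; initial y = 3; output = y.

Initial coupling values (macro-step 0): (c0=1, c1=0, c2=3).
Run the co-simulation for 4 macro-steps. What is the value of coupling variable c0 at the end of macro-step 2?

c0 at macro-step 2 = -6

macro 1: S0 reads c2=3 → after 2×micro: 6; S1 reads c2=3 → after 1×micro: 1; S2 reads c2=3 → after 1×micro: -3 ⇒ (c0=6, c1=1, c2=-3)
macro 2: S0 reads c2=-3 → after 2×micro: -6; S1 reads c2=-3 → after 1×micro: 3; S2 reads c2=-3 → after 1×micro: 3 ⇒ (c0=-6, c1=3, c2=3)
macro 3: S0 reads c2=3 → after 2×micro: 6; S1 reads c2=3 → after 1×micro: 0; S2 reads c2=3 → after 1×micro: -3 ⇒ (c0=6, c1=0, c2=-3)
macro 4: S0 reads c2=-3 → after 2×micro: -6; S1 reads c2=-3 → after 1×micro: 4; S2 reads c2=-3 → after 1×micro: 3 ⇒ (c0=-6, c1=4, c2=3)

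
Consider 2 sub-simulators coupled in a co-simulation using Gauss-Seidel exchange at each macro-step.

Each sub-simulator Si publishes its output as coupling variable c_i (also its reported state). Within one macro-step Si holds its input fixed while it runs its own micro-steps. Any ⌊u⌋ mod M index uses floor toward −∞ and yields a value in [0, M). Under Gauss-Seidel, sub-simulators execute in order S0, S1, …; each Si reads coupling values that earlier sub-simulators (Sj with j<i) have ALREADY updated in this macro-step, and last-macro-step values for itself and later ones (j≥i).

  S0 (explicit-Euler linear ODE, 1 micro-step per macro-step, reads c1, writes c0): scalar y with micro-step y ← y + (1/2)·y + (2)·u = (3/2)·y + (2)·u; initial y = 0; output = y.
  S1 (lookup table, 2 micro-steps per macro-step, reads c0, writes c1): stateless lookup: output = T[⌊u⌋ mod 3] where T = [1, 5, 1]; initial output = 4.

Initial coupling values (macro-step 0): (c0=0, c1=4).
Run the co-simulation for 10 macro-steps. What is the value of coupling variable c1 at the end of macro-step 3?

c1 at macro-step 3 = 1

macro 1: S0 reads c1=4 → after 1×micro: 8; S1 reads c0=8 → after 2×micro: 1 ⇒ (c0=8, c1=1)
macro 2: S0 reads c1=1 → after 1×micro: 14; S1 reads c0=14 → after 2×micro: 1 ⇒ (c0=14, c1=1)
macro 3: S0 reads c1=1 → after 1×micro: 23; S1 reads c0=23 → after 2×micro: 1 ⇒ (c0=23, c1=1)
macro 4: S0 reads c1=1 → after 1×micro: 73/2; S1 reads c0=73/2 → after 2×micro: 1 ⇒ (c0=73/2, c1=1)
macro 5: S0 reads c1=1 → after 1×micro: 227/4; S1 reads c0=227/4 → after 2×micro: 1 ⇒ (c0=227/4, c1=1)
macro 6: S0 reads c1=1 → after 1×micro: 697/8; S1 reads c0=697/8 → after 2×micro: 1 ⇒ (c0=697/8, c1=1)
macro 7: S0 reads c1=1 → after 1×micro: 2123/16; S1 reads c0=2123/16 → after 2×micro: 1 ⇒ (c0=2123/16, c1=1)
macro 8: S0 reads c1=1 → after 1×micro: 6433/32; S1 reads c0=6433/32 → after 2×micro: 1 ⇒ (c0=6433/32, c1=1)
macro 9: S0 reads c1=1 → after 1×micro: 19427/64; S1 reads c0=19427/64 → after 2×micro: 1 ⇒ (c0=19427/64, c1=1)
macro 10: S0 reads c1=1 → after 1×micro: 58537/128; S1 reads c0=58537/128 → after 2×micro: 5 ⇒ (c0=58537/128, c1=5)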